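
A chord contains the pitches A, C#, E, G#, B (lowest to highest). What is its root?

A

Reordering A, C#, E, G#, B into stacked thirds gives A–C#–E–G#–B; the bottom of that stack, A, is the root.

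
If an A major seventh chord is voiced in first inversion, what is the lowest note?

In first inversion the third is lowest. For A major seventh (A–C#–E–G#) that is C#.

C#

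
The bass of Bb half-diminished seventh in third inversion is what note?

In third inversion the seventh is lowest. For Bb half-diminished seventh (Bb–Db–Fb–Ab) that is Ab.

Ab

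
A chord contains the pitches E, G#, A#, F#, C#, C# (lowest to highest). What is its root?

The distinct letter names are E, G#, A#, F#, C#. Arranged as a stack of thirds they read F#–A#–C#–E–G#, so F# is the root (an F# dominant ninth chord).

F#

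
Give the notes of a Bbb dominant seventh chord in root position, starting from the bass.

The chord tones are Bbb–Db–Fb–Abb. With the root (Bbb) lowest for root position: Bbb, Db, Fb, Abb.

Bbb, Db, Fb, Abb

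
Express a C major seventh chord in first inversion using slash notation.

First inversion of C major seventh has the third (E) in the bass. As a slash chord: Cmaj7/E.

Cmaj7/E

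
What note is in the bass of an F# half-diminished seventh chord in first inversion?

In first inversion the third is lowest. For F# half-diminished seventh (F#–A–C–E) that is A.

A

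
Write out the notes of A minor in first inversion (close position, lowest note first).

C, E, A

The chord tones are A–C–E. With the third (C) lowest for first inversion: C, E, A.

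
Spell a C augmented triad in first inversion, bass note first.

E, G#, C

The chord tones are C–E–G#. With the third (E) lowest for first inversion: E, G#, C.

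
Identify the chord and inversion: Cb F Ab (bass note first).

The pitch classes Cb, F, Ab arrange in thirds as F–Ab–Cb: an F diminished triad.
With the fifth (Cb) in the bass, the chord is in second inversion (figured bass 6/4).

F diminished, second inversion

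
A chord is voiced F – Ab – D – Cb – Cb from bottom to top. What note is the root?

Reordering F, Ab, D, Cb into stacked thirds gives D–F–Ab–Cb; the bottom of that stack, D, is the root.

D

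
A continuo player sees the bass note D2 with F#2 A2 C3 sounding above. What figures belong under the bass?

7

The notes D, F#, A, C stack in thirds as D–F#–A–C — a D dominant seventh chord. The bass D is the root, so this is root position: figured 7.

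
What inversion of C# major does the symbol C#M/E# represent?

first inversion

C#M/E# means C# major with E# in the bass. E# is the third of C# major (C#–E#–G#), so this is first inversion.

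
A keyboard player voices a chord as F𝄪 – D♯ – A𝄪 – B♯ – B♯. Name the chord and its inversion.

B# minor-major seventh, second inversion

Reducing to letter names: F##, D#, A##, B#. These stack in thirds as B#–D#–F##–A## — a B# minor-major seventh chord.
F## is the fifth of B# minor-major seventh; fifth in the bass means second inversion (figured bass 4/3).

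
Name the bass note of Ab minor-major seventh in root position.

The root of Ab minor-major seventh (Ab–Cb–Eb–G) is Ab; that is the bass in root position.

Ab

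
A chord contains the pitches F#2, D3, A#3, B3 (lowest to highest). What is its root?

Reordering F#, D, A#, B into stacked thirds gives B–D–F#–A#; the bottom of that stack, B, is the root.

B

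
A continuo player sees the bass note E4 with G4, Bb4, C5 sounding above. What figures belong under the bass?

The notes E, G, Bb, C stack in thirds as C–E–G–Bb — a C dominant seventh chord. The bass E is the third, so this is first inversion: figured 6/5.

6/5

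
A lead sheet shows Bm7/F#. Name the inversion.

second inversion

Bm7/F# means B minor seventh with F# in the bass. F# is the fifth of B minor seventh (B–D–F#–A), so this is second inversion.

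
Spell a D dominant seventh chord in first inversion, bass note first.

F#, A, C, D

D dominant seventh is D–F#–A–C. First inversion puts the third (F#) in the bass, with the remaining tones above: F#, A, C, D.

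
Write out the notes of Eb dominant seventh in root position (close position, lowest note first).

Spelling Eb dominant seventh: Eb–G–Bb–Db. In root position the root is bass, giving Eb, G, Bb, Db from the bottom.

Eb, G, Bb, Db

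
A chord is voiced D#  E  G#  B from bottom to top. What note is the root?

E

The distinct letter names are D#, E, G#, B. Arranged as a stack of thirds they read E–G#–B–D#, so E is the root (an E major seventh chord).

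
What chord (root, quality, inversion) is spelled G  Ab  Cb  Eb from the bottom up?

Reducing to letter names: G, Ab, Cb, Eb. These stack in thirds as Ab–Cb–Eb–G — an Ab minor-major seventh chord.
G is the seventh of Ab minor-major seventh; seventh in the bass means third inversion (figured bass 4/2).

Ab minor-major seventh, third inversion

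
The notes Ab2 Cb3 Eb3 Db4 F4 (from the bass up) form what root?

Reordering Ab, Cb, Eb, Db, F into stacked thirds gives Db–F–Ab–Cb–Eb; the bottom of that stack, Db, is the root.

Db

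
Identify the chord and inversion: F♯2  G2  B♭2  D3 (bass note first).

G minor-major seventh, third inversion

The distinct note names are F#, G, Bb, D. Stacked in thirds they read G–Bb–D–F#, which is a minor-major seventh chord on G.
The lowest note is F#, the seventh of the chord, so this is third inversion (figured bass 4/2).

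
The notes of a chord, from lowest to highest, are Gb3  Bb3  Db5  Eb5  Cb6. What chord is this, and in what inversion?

The distinct note names are Gb, Bb, Db, Eb, Cb. Stacked in thirds they read Cb–Eb–Gb–Bb–Db, which is a major ninth chord on Cb.
Gb is the fifth of Cb major ninth; fifth in the bass means second inversion.

Cb major ninth, second inversion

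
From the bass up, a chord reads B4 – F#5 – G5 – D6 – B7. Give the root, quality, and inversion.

G major seventh, first inversion

The distinct note names are B, F#, G, D. Stacked in thirds they read G–B–D–F#, which is a major seventh chord on G.
B is the third of G major seventh; third in the bass means first inversion (figured bass 6/5).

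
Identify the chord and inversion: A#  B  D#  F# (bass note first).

Reducing to letter names: A#, B, D#, F#. These stack in thirds as B–D#–F#–A# — a B major seventh chord.
A# is the seventh of B major seventh; seventh in the bass means third inversion (figured bass 4/2).

B major seventh, third inversion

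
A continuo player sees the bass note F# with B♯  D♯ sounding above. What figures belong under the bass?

6/4

The notes F#, B#, D# stack in thirds as B#–D#–F# — a B# diminished triad. The bass F# is the fifth, so this is second inversion: figured 6/4.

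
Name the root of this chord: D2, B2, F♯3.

B

D, B, F# are the tones of a B minor triad (B–D–F#), making B the root.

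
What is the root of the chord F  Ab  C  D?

The distinct letter names are F, Ab, C, D. Arranged as a stack of thirds they read D–F–Ab–C, so D is the root (a D half-diminished seventh chord).

D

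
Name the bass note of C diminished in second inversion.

Gb

C diminished is C–Eb–Gb. Second inversion places the fifth in the bass: Gb.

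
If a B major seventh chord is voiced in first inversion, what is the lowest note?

In first inversion the third is lowest. For B major seventh (B–D#–F#–A#) that is D#.

D#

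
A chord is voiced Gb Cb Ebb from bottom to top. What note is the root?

Cb

The distinct letter names are Gb, Cb, Ebb. Arranged as a stack of thirds they read Cb–Ebb–Gb, so Cb is the root (a Cb minor triad).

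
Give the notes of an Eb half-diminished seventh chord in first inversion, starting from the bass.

Gb, Bbb, Db, Eb

Spelling Eb half-diminished seventh: Eb–Gb–Bbb–Db. In first inversion the third is bass, giving Gb, Bbb, Db, Eb from the bottom.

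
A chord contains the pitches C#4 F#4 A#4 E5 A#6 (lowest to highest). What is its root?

C#, F#, A#, E are the tones of an F# dominant seventh chord (F#–A#–C#–E), making F# the root.

F#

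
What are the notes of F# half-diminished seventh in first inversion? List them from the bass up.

A, C, E, F#

Spelling F# half-diminished seventh: F#–A–C–E. In first inversion the third is bass, giving A, C, E, F# from the bottom.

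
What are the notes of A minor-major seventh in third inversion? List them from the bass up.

G#, A, C, E

The chord tones are A–C–E–G#. With the seventh (G#) lowest for third inversion: G#, A, C, E.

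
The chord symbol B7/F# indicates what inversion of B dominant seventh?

second inversion

B7/F# means B dominant seventh with F# in the bass. F# is the fifth of B dominant seventh (B–D#–F#–A), so this is second inversion.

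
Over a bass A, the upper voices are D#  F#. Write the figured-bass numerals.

6/4

The notes A, D#, F# stack in thirds as D#–F#–A — a D# diminished triad. The bass A is the fifth, so this is second inversion: figured 6/4.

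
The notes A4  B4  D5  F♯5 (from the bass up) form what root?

B

Reordering A, B, D, F# into stacked thirds gives B–D–F#–A; the bottom of that stack, B, is the root.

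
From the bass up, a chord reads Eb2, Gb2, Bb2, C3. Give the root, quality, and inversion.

C half-diminished seventh, first inversion

Reducing to letter names: Eb, Gb, Bb, C. These stack in thirds as C–Eb–Gb–Bb — a C half-diminished seventh chord.
With the third (Eb) in the bass, the chord is in first inversion (figured bass 6/5).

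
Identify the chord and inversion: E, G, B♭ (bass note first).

Reducing to letter names: E, G, Bb. These stack in thirds as E–G–Bb — an E diminished triad.
With the root (E) in the bass, the chord is in root position (figured bass 5/3).

E diminished, root position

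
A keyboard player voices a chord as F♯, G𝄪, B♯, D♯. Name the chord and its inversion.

The distinct note names are F#, G##, B#, D#. Stacked in thirds they read G##–B#–D#–F#, which is a diminished seventh chord on G##.
The lowest note is F#, the seventh of the chord, so this is third inversion (figured bass 4/2).

G## diminished seventh, third inversion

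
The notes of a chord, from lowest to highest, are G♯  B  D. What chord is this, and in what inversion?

Reducing to letter names: G#, B, D. These stack in thirds as G#–B–D — a G# diminished triad.
G# is the root of G# diminished; root in the bass means root position (figured bass 5/3).

G# diminished, root position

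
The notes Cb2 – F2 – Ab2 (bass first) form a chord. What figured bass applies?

6/4

The notes Cb, F, Ab stack in thirds as F–Ab–Cb — an F diminished triad. The bass Cb is the fifth, so this is second inversion: figured 6/4.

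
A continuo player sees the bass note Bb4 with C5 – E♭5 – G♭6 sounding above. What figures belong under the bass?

4/2

The notes Bb, C, Eb, Gb stack in thirds as C–Eb–Gb–Bb — a C half-diminished seventh chord. The bass Bb is the seventh, so this is third inversion: figured 4/2.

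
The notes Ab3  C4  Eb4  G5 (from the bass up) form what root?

Ab

The distinct letter names are Ab, C, Eb, G. Arranged as a stack of thirds they read Ab–C–Eb–G, so Ab is the root (an Ab major seventh chord).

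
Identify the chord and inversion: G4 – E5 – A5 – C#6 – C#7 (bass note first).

The distinct note names are G, E, A, C#. Stacked in thirds they read A–C#–E–G, which is a dominant seventh chord on A.
The lowest note is G, the seventh of the chord, so this is third inversion (figured bass 4/2).

A dominant seventh, third inversion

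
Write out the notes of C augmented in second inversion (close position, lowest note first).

Spelling C augmented: C–E–G#. In second inversion the fifth is bass, giving G#, C, E from the bottom.

G#, C, E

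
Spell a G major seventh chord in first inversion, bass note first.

B, D, F#, G

Spelling G major seventh: G–B–D–F#. In first inversion the third is bass, giving B, D, F#, G from the bottom.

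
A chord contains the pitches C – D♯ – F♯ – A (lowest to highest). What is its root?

The distinct letter names are C, D#, F#, A. Arranged as a stack of thirds they read D#–F#–A–C, so D# is the root (a D# diminished seventh chord).

D#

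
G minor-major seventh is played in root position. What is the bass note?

G minor-major seventh is G–Bb–D–F#. Root position places the root in the bass: G.

G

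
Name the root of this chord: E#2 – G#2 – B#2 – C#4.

C#

E#, G#, B#, C# are the tones of a C# major seventh chord (C#–E#–G#–B#), making C# the root.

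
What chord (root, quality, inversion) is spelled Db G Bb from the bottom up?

The distinct note names are Db, G, Bb. Stacked in thirds they read G–Bb–Db, which is a diminished triad on G.
With the fifth (Db) in the bass, the chord is in second inversion (figured bass 6/4).

G diminished, second inversion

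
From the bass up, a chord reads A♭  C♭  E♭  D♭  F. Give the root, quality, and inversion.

The distinct note names are Ab, Cb, Eb, Db, F. Stacked in thirds they read Db–F–Ab–Cb–Eb, which is a dominant ninth chord on Db.
Ab is the fifth of Db dominant ninth; fifth in the bass means second inversion.

Db dominant ninth, second inversion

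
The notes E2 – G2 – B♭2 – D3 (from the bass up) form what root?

E

The distinct letter names are E, G, Bb, D. Arranged as a stack of thirds they read E–G–Bb–D, so E is the root (an E half-diminished seventh chord).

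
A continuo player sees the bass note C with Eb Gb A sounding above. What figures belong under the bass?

The notes C, Eb, Gb, A stack in thirds as A–C–Eb–Gb — an A diminished seventh chord. The bass C is the third, so this is first inversion: figured 6/5.

6/5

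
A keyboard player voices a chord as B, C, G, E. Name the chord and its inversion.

Reducing to letter names: B, C, G, E. These stack in thirds as C–E–G–B — a C major seventh chord.
B is the seventh of C major seventh; seventh in the bass means third inversion (figured bass 4/2).

C major seventh, third inversion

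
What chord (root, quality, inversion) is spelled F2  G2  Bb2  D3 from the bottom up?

The pitch classes F, G, Bb, D arrange in thirds as G–Bb–D–F: a G minor seventh chord.
F is the seventh of G minor seventh; seventh in the bass means third inversion (figured bass 4/2).

G minor seventh, third inversion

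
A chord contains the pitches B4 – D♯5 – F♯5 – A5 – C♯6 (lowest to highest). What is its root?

B, D#, F#, A, C# are the tones of a B dominant ninth chord (B–D#–F#–A–C#), making B the root.

B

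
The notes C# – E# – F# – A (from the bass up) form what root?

F#

Reordering C#, E#, F#, A into stacked thirds gives F#–A–C#–E#; the bottom of that stack, F#, is the root.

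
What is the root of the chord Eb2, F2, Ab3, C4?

F

Reordering Eb, F, Ab, C into stacked thirds gives F–Ab–C–Eb; the bottom of that stack, F, is the root.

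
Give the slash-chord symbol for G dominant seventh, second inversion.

Second inversion of G dominant seventh has the fifth (D) in the bass. As a slash chord: G7/D.

G7/D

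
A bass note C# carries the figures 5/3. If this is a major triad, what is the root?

The figures 5/3 mean the root of the chord is in the bass. If C# is the root of a major triad, the root is C# (chord tones C#–E#–G#).

C#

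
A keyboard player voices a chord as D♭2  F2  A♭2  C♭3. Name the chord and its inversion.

Db dominant seventh, root position

Reducing to letter names: Db, F, Ab, Cb. These stack in thirds as Db–F–Ab–Cb — a Db dominant seventh chord.
With the root (Db) in the bass, the chord is in root position (figured bass 7).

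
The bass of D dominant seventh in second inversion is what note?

D dominant seventh is D–F#–A–C. Second inversion places the fifth in the bass: A.

A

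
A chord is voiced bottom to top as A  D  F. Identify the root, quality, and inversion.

The distinct note names are A, D, F. Stacked in thirds they read D–F–A, which is a minor triad on D.
The lowest note is A, the fifth of the chord, so this is second inversion (figured bass 6/4).

D minor, second inversion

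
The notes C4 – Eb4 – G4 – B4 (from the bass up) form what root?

C

Reordering C, Eb, G, B into stacked thirds gives C–Eb–G–B; the bottom of that stack, C, is the root.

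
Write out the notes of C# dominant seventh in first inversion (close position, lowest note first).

C# dominant seventh is C#–E#–G#–B. First inversion puts the third (E#) in the bass, with the remaining tones above: E#, G#, B, C#.

E#, G#, B, C#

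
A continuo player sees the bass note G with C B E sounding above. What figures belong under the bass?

4/3

The notes G, C, B, E stack in thirds as C–E–G–B — a C major seventh chord. The bass G is the fifth, so this is second inversion: figured 4/3.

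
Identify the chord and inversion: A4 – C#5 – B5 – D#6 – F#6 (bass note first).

The pitch classes A, C#, B, D#, F# arrange in thirds as B–D#–F#–A–C#: a B dominant ninth chord.
With the seventh (A) in the bass, the chord is in third inversion.

B dominant ninth, third inversion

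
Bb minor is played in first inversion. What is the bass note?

Db

In first inversion the third is lowest. For Bb minor (Bb–Db–F) that is Db.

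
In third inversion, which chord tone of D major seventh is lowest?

The seventh of D major seventh (D–F#–A–C#) is C#; that is the bass in third inversion.

C#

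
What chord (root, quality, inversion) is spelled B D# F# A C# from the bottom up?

The pitch classes B, D#, F#, A, C# arrange in thirds as B–D#–F#–A–C#: a B dominant ninth chord.
The lowest note is B, the root of the chord, so this is root position.

B dominant ninth, root position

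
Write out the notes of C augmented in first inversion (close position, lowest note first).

Spelling C augmented: C–E–G#. In first inversion the third is bass, giving E, G#, C from the bottom.

E, G#, C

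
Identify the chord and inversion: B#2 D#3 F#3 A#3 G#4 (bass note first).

G# dominant ninth, first inversion

The pitch classes B#, D#, F#, A#, G# arrange in thirds as G#–B#–D#–F#–A#: a G# dominant ninth chord.
The lowest note is B#, the third of the chord, so this is first inversion.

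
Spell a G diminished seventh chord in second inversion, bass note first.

The chord tones are G–Bb–Db–Fb. With the fifth (Db) lowest for second inversion: Db, Fb, G, Bb.

Db, Fb, G, Bb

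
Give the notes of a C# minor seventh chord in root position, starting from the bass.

Spelling C# minor seventh: C#–E–G#–B. In root position the root is bass, giving C#, E, G#, B from the bottom.

C#, E, G#, B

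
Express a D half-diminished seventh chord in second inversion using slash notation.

Dø7/Ab

Second inversion of D half-diminished seventh has the fifth (Ab) in the bass. As a slash chord: Dø7/Ab.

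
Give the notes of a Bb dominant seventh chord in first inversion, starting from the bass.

Spelling Bb dominant seventh: Bb–D–F–Ab. In first inversion the third is bass, giving D, F, Ab, Bb from the bottom.

D, F, Ab, Bb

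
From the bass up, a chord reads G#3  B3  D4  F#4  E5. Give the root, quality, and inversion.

E dominant ninth, first inversion

The distinct note names are G#, B, D, F#, E. Stacked in thirds they read E–G#–B–D–F#, which is a dominant ninth chord on E.
G# is the third of E dominant ninth; third in the bass means first inversion.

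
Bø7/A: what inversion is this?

Bø7/A means B half-diminished seventh with A in the bass. A is the seventh of B half-diminished seventh (B–D–F–A), so this is third inversion.

third inversion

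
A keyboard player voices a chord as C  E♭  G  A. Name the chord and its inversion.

A half-diminished seventh, first inversion

The distinct note names are C, Eb, G, A. Stacked in thirds they read A–C–Eb–G, which is a half-diminished seventh chord on A.
The lowest note is C, the third of the chord, so this is first inversion (figured bass 6/5).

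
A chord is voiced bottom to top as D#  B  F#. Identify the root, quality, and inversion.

The pitch classes D#, B, F# arrange in thirds as B–D#–F#: a B major triad.
D# is the third of B major; third in the bass means first inversion (figured bass 6).

B major, first inversion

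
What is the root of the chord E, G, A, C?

A

E, G, A, C are the tones of an A minor seventh chord (A–C–E–G), making A the root.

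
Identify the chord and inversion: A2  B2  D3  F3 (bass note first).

The distinct note names are A, B, D, F. Stacked in thirds they read B–D–F–A, which is a half-diminished seventh chord on B.
The lowest note is A, the seventh of the chord, so this is third inversion (figured bass 4/2).

B half-diminished seventh, third inversion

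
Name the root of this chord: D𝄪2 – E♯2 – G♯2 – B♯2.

The distinct letter names are D##, E#, G#, B#. Arranged as a stack of thirds they read E#–G#–B#–D##, so E# is the root (an E# minor-major seventh chord).

E#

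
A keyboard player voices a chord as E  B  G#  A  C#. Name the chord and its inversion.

A major ninth, second inversion

Reducing to letter names: E, B, G#, A, C#. These stack in thirds as A–C#–E–G#–B — an A major ninth chord.
With the fifth (E) in the bass, the chord is in second inversion.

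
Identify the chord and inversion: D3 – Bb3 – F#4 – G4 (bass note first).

G minor-major seventh, second inversion

Reducing to letter names: D, Bb, F#, G. These stack in thirds as G–Bb–D–F# — a G minor-major seventh chord.
The lowest note is D, the fifth of the chord, so this is second inversion (figured bass 4/3).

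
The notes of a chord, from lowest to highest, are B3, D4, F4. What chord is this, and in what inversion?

The distinct note names are B, D, F. Stacked in thirds they read B–D–F, which is a diminished triad on B.
The lowest note is B, the root of the chord, so this is root position (figured bass 5/3).

B diminished, root position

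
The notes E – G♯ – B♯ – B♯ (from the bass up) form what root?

E

The distinct letter names are E, G#, B#. Arranged as a stack of thirds they read E–G#–B#, so E is the root (an E augmented triad).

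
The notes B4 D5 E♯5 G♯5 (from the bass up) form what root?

E#

The distinct letter names are B, D, E#, G#. Arranged as a stack of thirds they read E#–G#–B–D, so E# is the root (an E# diminished seventh chord).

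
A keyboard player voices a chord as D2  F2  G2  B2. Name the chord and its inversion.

The distinct note names are D, F, G, B. Stacked in thirds they read G–B–D–F, which is a dominant seventh chord on G.
D is the fifth of G dominant seventh; fifth in the bass means second inversion (figured bass 4/3).

G dominant seventh, second inversion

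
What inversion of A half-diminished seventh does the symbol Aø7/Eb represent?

Aø7/Eb means A half-diminished seventh with Eb in the bass. Eb is the fifth of A half-diminished seventh (A–C–Eb–G), so this is second inversion.

second inversion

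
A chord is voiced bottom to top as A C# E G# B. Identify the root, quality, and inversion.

A major ninth, root position

Reducing to letter names: A, C#, E, G#, B. These stack in thirds as A–C#–E–G#–B — an A major ninth chord.
With the root (A) in the bass, the chord is in root position.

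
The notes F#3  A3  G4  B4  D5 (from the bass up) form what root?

G

Reordering F#, A, G, B, D into stacked thirds gives G–B–D–F#–A; the bottom of that stack, G, is the root.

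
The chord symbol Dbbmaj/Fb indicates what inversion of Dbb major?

first inversion

Dbbmaj/Fb means Dbb major with Fb in the bass. Fb is the third of Dbb major (Dbb–Fb–Abb), so this is first inversion.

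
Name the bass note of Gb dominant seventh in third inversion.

In third inversion the seventh is lowest. For Gb dominant seventh (Gb–Bb–Db–Fb) that is Fb.

Fb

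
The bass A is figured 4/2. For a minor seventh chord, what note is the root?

The figures 4/2 mean the seventh of the chord is in the bass. If A is the seventh of a minor seventh chord, the root is B (chord tones B–D–F#–A).

B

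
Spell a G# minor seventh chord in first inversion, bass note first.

Spelling G# minor seventh: G#–B–D#–F#. In first inversion the third is bass, giving B, D#, F#, G# from the bottom.

B, D#, F#, G#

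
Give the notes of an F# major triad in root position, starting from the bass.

F#, A#, C#

F# major is F#–A#–C#. Root position puts the root (F#) in the bass, with the remaining tones above: F#, A#, C#.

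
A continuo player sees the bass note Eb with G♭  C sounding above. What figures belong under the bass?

The notes Eb, Gb, C stack in thirds as C–Eb–Gb — a C diminished triad. The bass Eb is the third, so this is first inversion: figured 6.

6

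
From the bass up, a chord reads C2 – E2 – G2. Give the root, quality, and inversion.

C major, root position

Reducing to letter names: C, E, G. These stack in thirds as C–E–G — a C major triad.
With the root (C) in the bass, the chord is in root position (figured bass 5/3).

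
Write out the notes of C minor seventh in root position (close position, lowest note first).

C, Eb, G, Bb

The chord tones are C–Eb–G–Bb. With the root (C) lowest for root position: C, Eb, G, Bb.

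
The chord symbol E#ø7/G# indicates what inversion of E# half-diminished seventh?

E#ø7/G# means E# half-diminished seventh with G# in the bass. G# is the third of E# half-diminished seventh (E#–G#–B–D#), so this is first inversion.

first inversion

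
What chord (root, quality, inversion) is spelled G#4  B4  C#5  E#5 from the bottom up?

The distinct note names are G#, B, C#, E#. Stacked in thirds they read C#–E#–G#–B, which is a dominant seventh chord on C#.
G# is the fifth of C# dominant seventh; fifth in the bass means second inversion (figured bass 4/3).

C# dominant seventh, second inversion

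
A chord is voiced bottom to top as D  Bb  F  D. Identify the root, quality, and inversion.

The pitch classes D, Bb, F arrange in thirds as Bb–D–F: a Bb major triad.
The lowest note is D, the third of the chord, so this is first inversion (figured bass 6).

Bb major, first inversion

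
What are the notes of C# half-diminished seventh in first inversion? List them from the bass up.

C# half-diminished seventh is C#–E–G–B. First inversion puts the third (E) in the bass, with the remaining tones above: E, G, B, C#.

E, G, B, C#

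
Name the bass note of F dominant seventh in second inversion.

C

In second inversion the fifth is lowest. For F dominant seventh (F–A–C–Eb) that is C.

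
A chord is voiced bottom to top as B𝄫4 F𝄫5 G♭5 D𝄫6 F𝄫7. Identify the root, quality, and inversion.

Reducing to letter names: Bbb, Fbb, Gb, Dbb. These stack in thirds as Gb–Bbb–Dbb–Fbb — a Gb diminished seventh chord.
Bbb is the third of Gb diminished seventh; third in the bass means first inversion (figured bass 6/5).

Gb diminished seventh, first inversion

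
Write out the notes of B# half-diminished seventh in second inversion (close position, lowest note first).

F#, A#, B#, D#

Spelling B# half-diminished seventh: B#–D#–F#–A#. In second inversion the fifth is bass, giving F#, A#, B#, D# from the bottom.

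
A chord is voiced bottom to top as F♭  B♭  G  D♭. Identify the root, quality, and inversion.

Reducing to letter names: Fb, Bb, G, Db. These stack in thirds as G–Bb–Db–Fb — a G diminished seventh chord.
The lowest note is Fb, the seventh of the chord, so this is third inversion (figured bass 4/2).

G diminished seventh, third inversion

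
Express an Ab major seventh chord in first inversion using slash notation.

First inversion of Ab major seventh has the third (C) in the bass. As a slash chord: Abmaj7/C.

Abmaj7/C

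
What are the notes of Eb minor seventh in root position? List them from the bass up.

Spelling Eb minor seventh: Eb–Gb–Bb–Db. In root position the root is bass, giving Eb, Gb, Bb, Db from the bottom.

Eb, Gb, Bb, Db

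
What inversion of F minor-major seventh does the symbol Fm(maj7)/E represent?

Fm(maj7)/E means F minor-major seventh with E in the bass. E is the seventh of F minor-major seventh (F–Ab–C–E), so this is third inversion.

third inversion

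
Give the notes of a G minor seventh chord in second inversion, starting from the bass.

D, F, G, Bb

Spelling G minor seventh: G–Bb–D–F. In second inversion the fifth is bass, giving D, F, G, Bb from the bottom.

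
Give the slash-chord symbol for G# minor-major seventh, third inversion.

G#m(maj7)/F##

Third inversion of G# minor-major seventh has the seventh (F##) in the bass. As a slash chord: G#m(maj7)/F##.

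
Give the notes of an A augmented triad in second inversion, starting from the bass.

E#, A, C#

The chord tones are A–C#–E#. With the fifth (E#) lowest for second inversion: E#, A, C#.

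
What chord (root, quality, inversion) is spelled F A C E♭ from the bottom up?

The distinct note names are F, A, C, Eb. Stacked in thirds they read F–A–C–Eb, which is a dominant seventh chord on F.
With the root (F) in the bass, the chord is in root position (figured bass 7).

F dominant seventh, root position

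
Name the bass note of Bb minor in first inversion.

Db

The third of Bb minor (Bb–Db–F) is Db; that is the bass in first inversion.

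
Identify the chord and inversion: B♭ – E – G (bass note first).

E diminished, second inversion

Reducing to letter names: Bb, E, G. These stack in thirds as E–G–Bb — an E diminished triad.
Bb is the fifth of E diminished; fifth in the bass means second inversion (figured bass 6/4).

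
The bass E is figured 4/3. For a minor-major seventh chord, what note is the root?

A

The figures 4/3 mean the fifth of the chord is in the bass. If E is the fifth of a minor-major seventh chord, the root is A (chord tones A–C–E–G#).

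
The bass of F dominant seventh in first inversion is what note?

The third of F dominant seventh (F–A–C–Eb) is A; that is the bass in first inversion.

A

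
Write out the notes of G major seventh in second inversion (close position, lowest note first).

G major seventh is G–B–D–F#. Second inversion puts the fifth (D) in the bass, with the remaining tones above: D, F#, G, B.

D, F#, G, B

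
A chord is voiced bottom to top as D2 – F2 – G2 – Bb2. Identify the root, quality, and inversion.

Reducing to letter names: D, F, G, Bb. These stack in thirds as G–Bb–D–F — a G minor seventh chord.
D is the fifth of G minor seventh; fifth in the bass means second inversion (figured bass 4/3).

G minor seventh, second inversion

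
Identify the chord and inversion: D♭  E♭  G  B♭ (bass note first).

Eb dominant seventh, third inversion

The distinct note names are Db, Eb, G, Bb. Stacked in thirds they read Eb–G–Bb–Db, which is a dominant seventh chord on Eb.
The lowest note is Db, the seventh of the chord, so this is third inversion (figured bass 4/2).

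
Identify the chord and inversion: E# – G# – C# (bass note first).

C# major, first inversion

The distinct note names are E#, G#, C#. Stacked in thirds they read C#–E#–G#, which is a major triad on C#.
The lowest note is E#, the third of the chord, so this is first inversion (figured bass 6).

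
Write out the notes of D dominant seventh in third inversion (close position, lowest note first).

C, D, F#, A

D dominant seventh is D–F#–A–C. Third inversion puts the seventh (C) in the bass, with the remaining tones above: C, D, F#, A.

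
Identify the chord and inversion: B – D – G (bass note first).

The pitch classes B, D, G arrange in thirds as G–B–D: a G major triad.
The lowest note is B, the third of the chord, so this is first inversion (figured bass 6).

G major, first inversion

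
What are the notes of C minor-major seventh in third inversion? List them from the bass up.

The chord tones are C–Eb–G–B. With the seventh (B) lowest for third inversion: B, C, Eb, G.

B, C, Eb, G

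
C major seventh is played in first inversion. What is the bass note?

E

In first inversion the third is lowest. For C major seventh (C–E–G–B) that is E.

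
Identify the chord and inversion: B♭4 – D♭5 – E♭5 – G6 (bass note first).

Eb dominant seventh, second inversion

The pitch classes Bb, Db, Eb, G arrange in thirds as Eb–G–Bb–Db: an Eb dominant seventh chord.
The lowest note is Bb, the fifth of the chord, so this is second inversion (figured bass 4/3).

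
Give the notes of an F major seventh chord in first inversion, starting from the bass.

The chord tones are F–A–C–E. With the third (A) lowest for first inversion: A, C, E, F.

A, C, E, F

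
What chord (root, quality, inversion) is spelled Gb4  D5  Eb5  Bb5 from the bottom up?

Eb minor-major seventh, first inversion

Reducing to letter names: Gb, D, Eb, Bb. These stack in thirds as Eb–Gb–Bb–D — an Eb minor-major seventh chord.
The lowest note is Gb, the third of the chord, so this is first inversion (figured bass 6/5).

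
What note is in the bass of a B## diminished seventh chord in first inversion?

D##

In first inversion the third is lowest. For B## diminished seventh (B##–D##–F##–A#) that is D##.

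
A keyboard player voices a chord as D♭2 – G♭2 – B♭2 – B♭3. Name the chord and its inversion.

Gb major, second inversion

The distinct note names are Db, Gb, Bb. Stacked in thirds they read Gb–Bb–Db, which is a major triad on Gb.
Db is the fifth of Gb major; fifth in the bass means second inversion (figured bass 6/4).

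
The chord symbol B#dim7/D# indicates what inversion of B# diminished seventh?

B#dim7/D# means B# diminished seventh with D# in the bass. D# is the third of B# diminished seventh (B#–D#–F#–A), so this is first inversion.

first inversion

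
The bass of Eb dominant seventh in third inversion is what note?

In third inversion the seventh is lowest. For Eb dominant seventh (Eb–G–Bb–Db) that is Db.

Db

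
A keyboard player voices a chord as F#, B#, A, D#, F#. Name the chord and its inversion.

Reducing to letter names: F#, B#, A, D#. These stack in thirds as B#–D#–F#–A — a B# diminished seventh chord.
F# is the fifth of B# diminished seventh; fifth in the bass means second inversion (figured bass 4/3).

B# diminished seventh, second inversion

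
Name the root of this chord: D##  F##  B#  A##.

B#

The distinct letter names are D##, F##, B#, A##. Arranged as a stack of thirds they read B#–D##–F##–A##, so B# is the root (a B# major seventh chord).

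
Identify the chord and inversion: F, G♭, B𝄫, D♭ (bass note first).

Gb minor-major seventh, third inversion

The distinct note names are F, Gb, Bbb, Db. Stacked in thirds they read Gb–Bbb–Db–F, which is a minor-major seventh chord on Gb.
F is the seventh of Gb minor-major seventh; seventh in the bass means third inversion (figured bass 4/2).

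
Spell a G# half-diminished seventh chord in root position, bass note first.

Spelling G# half-diminished seventh: G#–B–D–F#. In root position the root is bass, giving G#, B, D, F# from the bottom.

G#, B, D, F#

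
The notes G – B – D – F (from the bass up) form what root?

G, B, D, F are the tones of a G dominant seventh chord (G–B–D–F), making G the root.

G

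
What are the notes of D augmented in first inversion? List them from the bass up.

D augmented is D–F#–A#. First inversion puts the third (F#) in the bass, with the remaining tones above: F#, A#, D.

F#, A#, D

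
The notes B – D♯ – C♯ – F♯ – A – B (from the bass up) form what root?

B, D#, C#, F#, A are the tones of a B dominant ninth chord (B–D#–F#–A–C#), making B the root.

B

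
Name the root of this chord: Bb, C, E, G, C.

The distinct letter names are Bb, C, E, G. Arranged as a stack of thirds they read C–E–G–Bb, so C is the root (a C dominant seventh chord).

C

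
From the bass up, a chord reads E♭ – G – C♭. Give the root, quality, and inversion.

The pitch classes Eb, G, Cb arrange in thirds as Cb–Eb–G: a Cb augmented triad.
The lowest note is Eb, the third of the chord, so this is first inversion (figured bass 6).

Cb augmented, first inversion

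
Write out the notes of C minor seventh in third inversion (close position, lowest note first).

Spelling C minor seventh: C–Eb–G–Bb. In third inversion the seventh is bass, giving Bb, C, Eb, G from the bottom.

Bb, C, Eb, G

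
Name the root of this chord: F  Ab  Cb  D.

D

Reordering F, Ab, Cb, D into stacked thirds gives D–F–Ab–Cb; the bottom of that stack, D, is the root.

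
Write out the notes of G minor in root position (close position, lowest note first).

The chord tones are G–Bb–D. With the root (G) lowest for root position: G, Bb, D.

G, Bb, D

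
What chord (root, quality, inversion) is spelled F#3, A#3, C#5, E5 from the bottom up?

Reducing to letter names: F#, A#, C#, E. These stack in thirds as F#–A#–C#–E — an F# dominant seventh chord.
The lowest note is F#, the root of the chord, so this is root position (figured bass 7).

F# dominant seventh, root position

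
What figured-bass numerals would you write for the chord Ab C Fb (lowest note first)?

The notes Ab, C, Fb stack in thirds as Fb–Ab–C — an Fb augmented triad. The bass Ab is the third, so this is first inversion: figured 6.

6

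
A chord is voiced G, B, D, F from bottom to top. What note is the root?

G

Reordering G, B, D, F into stacked thirds gives G–B–D–F; the bottom of that stack, G, is the root.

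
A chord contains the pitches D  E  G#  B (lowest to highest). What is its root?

E

Reordering D, E, G#, B into stacked thirds gives E–G#–B–D; the bottom of that stack, E, is the root.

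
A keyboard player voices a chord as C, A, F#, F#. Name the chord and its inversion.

F# diminished, second inversion

The distinct note names are C, A, F#. Stacked in thirds they read F#–A–C, which is a diminished triad on F#.
The lowest note is C, the fifth of the chord, so this is second inversion (figured bass 6/4).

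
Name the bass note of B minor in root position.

B

In root position the root is lowest. For B minor (B–D–F#) that is B.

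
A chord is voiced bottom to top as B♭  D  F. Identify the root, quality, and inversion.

Bb major, root position

The pitch classes Bb, D, F arrange in thirds as Bb–D–F: a Bb major triad.
With the root (Bb) in the bass, the chord is in root position (figured bass 5/3).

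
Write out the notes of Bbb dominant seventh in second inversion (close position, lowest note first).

Bbb dominant seventh is Bbb–Db–Fb–Abb. Second inversion puts the fifth (Fb) in the bass, with the remaining tones above: Fb, Abb, Bbb, Db.

Fb, Abb, Bbb, Db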